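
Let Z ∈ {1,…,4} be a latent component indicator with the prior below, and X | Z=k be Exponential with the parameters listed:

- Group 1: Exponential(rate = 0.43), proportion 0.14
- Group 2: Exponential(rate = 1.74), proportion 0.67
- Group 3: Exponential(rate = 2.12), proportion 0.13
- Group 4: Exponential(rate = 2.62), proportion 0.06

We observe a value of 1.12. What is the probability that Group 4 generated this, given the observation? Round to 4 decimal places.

0.0352

Posterior ∝ prior × likelihood, so P(k | x) ∝ P(Z=k) f_k(x); normalise over all components.
Exponential densities:
  f_1 = 0.43·e^(−0.43·1.12) = 0.43·e^(−0.4816) = 0.265651
  f_2 = 1.74·e^(−1.74·1.12) = 1.74·e^(−1.9488) = 0.247854
  f_3 = 2.12·e^(−2.12·1.12) = 2.12·e^(−2.3744) = 0.197309
  f_4 = 2.62·e^(−2.62·1.12) = 2.62·e^(−2.9344) = 0.139286
Unnormalised posteriors:
  P(Z=1)·f_1 = 0.14 × 0.265651 = 0.0371912
  P(Z=2)·f_2 = 0.67 × 0.247854 = 0.166062
  P(Z=3)·f_3 = 0.13 × 0.197309 = 0.0256502
  P(Z=4)·f_4 = 0.06 × 0.139286 = 0.00835716
Sum: 0.0371912 + 0.166062 + 0.0256502 + 0.00835716 = 0.237261
P(Group 4 | 1.12) = 0.00835716 / 0.237261 ≈ 0.0352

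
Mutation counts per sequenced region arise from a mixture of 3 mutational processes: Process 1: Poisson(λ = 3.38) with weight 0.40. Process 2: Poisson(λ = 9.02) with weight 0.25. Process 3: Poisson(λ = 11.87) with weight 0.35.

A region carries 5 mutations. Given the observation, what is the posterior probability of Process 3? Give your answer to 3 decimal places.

0.069

P(component k | x) = w_k·f_k(x) / marginal(x), where marginal(x) = Σ_j w_j·f_j(x).
Component likelihoods at x = 5 mutations:
  L_1 = e^(−3.38)·3.38^5/5! = 0.125166
  L_2 = e^(−9.02)·9.02^5/5! = 0.0601887
  L_3 = e^(−11.87)·11.87^5/5! = 0.0137403
Unnormalised posteriors:
  w_1·L_1 = 0.40 × 0.125166 = 0.0500665
  w_2·L_2 = 0.25 × 0.0601887 = 0.0150472
  w_3·L_3 = 0.35 × 0.0137403 = 0.00480911
Marginal: 0.0500665 + 0.0150472 + 0.00480911 = 0.0699228
P(Process 3 | data) ≈ 0.069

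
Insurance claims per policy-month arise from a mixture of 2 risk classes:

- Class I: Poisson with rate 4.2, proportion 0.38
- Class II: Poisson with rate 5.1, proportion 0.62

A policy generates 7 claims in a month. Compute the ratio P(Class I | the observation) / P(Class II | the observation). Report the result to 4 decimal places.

0.3873

The posterior odds equal the prior odds times the likelihood ratio: (π_i/π_j)·(f_i(x)/f_j(x)).
Poisson probabilities:
  L_I = e^(−4.2)·4.2^7/7! = 0.0685927
  L_II = e^(−5.1)·5.1^7/7! = 0.108557
0.0260652 / 0.0673055 ≈ 0.3873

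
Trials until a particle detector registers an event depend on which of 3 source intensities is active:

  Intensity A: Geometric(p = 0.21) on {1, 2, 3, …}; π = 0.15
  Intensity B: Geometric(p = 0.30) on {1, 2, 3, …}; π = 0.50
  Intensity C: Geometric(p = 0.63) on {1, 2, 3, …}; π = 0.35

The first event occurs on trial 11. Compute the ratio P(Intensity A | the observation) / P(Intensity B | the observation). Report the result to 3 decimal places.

Since P(k|x) ∝ π_k f_k(x), the posterior odds are π_i f_i(x) / (π_j f_j(x)).
Geometric probabilities:
  L_A = 0.0198834
  L_B = 0.00847426
  L_C = 3.02941e-05
0.00298251 / 0.00423713 ≈ 0.704

0.704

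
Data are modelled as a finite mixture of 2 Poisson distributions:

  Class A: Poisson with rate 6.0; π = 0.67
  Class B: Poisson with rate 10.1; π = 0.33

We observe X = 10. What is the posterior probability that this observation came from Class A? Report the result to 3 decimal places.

0.401

The responsibility of component k is w_k f_k(x) divided by Σ_j w_j f_j(x).
Evaluate each component's likelihood at the observed value:
  f_A = 0.0413031
  f_B = 0.125048
Multiply by the mixture weights:
  w_A·f_A = 0.67 × 0.0413031 = 0.0276731
  w_B·f_B = 0.33 × 0.125048 = 0.0412658
Normaliser: 0.0276731 + 0.0412658 = 0.0689389
Responsibility of Class A: 0.0276731 / 0.0689389 ≈ 0.401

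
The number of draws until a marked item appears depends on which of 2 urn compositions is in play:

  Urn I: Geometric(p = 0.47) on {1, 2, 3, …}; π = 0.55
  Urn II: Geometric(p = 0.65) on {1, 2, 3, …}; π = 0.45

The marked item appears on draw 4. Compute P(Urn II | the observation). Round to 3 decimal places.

Posterior ∝ prior × likelihood, so P(k | x) ∝ π_k f_k(x); normalise over all components.
Evaluate each component's likelihood at the observed value:
  p_I = 0.0699722
  p_II = 0.0278687
Prior × likelihood for each component:
  π_I·p_I = 0.55 × 0.0699722 = 0.0384847
  π_II·p_II = 0.45 × 0.0278687 = 0.0125409
Sum: 0.0384847 + 0.0125409 = 0.0510256
P(Urn II | the observation) ≈ 0.246

0.246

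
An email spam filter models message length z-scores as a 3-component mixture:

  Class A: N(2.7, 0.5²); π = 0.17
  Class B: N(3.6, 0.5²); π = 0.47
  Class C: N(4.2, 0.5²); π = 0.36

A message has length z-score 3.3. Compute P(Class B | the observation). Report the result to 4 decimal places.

0.7183

Apply Bayes' rule: the posterior for each component is proportional to its prior times its likelihood at x.
Normal densities:
  f_A = (1/(0.5·√(2π)))·exp(−(3.3−2.7)²/(2·0.5²)) = 0.797885·exp(-0.72000) = 0.388372
  f_B = (1/(0.5·√(2π)))·exp(−(3.3−3.6)²/(2·0.5²)) = 0.797885·exp(-0.18000) = 0.666449
  f_C = (1/(0.5·√(2π)))·exp(−(3.3−4.2)²/(2·0.5²)) = 0.797885·exp(-1.62000) = 0.1579
Weight by the priors:
  π_A·f_A = 0.17 × 0.388372 = 0.0660233
  π_B·f_B = 0.47 × 0.666449 = 0.313231
  π_C·f_C = 0.36 × 0.1579 = 0.0568441
Marginal: 0.0660233 + 0.313231 + 0.0568441 = 0.436098
Responsibility of Class B: 0.313231 / 0.436098 ≈ 0.7183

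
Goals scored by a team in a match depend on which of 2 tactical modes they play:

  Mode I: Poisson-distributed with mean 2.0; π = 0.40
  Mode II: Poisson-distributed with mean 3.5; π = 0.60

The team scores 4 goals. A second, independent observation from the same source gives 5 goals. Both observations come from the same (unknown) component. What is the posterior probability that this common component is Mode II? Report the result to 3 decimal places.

0.920

Apply Bayes' rule: the posterior for each component is proportional to its prior times its likelihood at x.
Since both observations come from the same component, the likelihood for component k is f_k(x₁)·f_k(x₂).
  p_I = [0.0902235] × [0.0360894] = 0.00325611
  p_II = [0.188812] × [0.132169] = 0.0249551
Weight by the priors:
  P(Z=I)·p_I = 0.40 × 0.00325611 = 0.00130245
  P(Z=II)·p_II = 0.60 × 0.0249551 = 0.014973
Normaliser: 0.00130245 + 0.014973 = 0.0162755
So the posterior for Mode II is 0.014973 / 0.0162755 ≈ 0.920.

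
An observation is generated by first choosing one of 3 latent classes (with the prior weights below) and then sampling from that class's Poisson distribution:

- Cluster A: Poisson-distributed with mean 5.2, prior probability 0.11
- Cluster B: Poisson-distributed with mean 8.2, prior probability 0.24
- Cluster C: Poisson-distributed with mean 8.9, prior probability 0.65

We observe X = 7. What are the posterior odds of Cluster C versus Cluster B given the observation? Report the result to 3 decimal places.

Posterior odds = (w_i f_i(x)) / (w_j f_j(x)); the normalising sum cancels.
Component likelihoods at x = 7:
  L_A = 0.112528
  L_B = 0.135848
  L_C = 0.119696
Odds = (0.65/0.24) × (0.119696/0.135848) = 2.70833 × 0.881104 ≈ 2.386

2.386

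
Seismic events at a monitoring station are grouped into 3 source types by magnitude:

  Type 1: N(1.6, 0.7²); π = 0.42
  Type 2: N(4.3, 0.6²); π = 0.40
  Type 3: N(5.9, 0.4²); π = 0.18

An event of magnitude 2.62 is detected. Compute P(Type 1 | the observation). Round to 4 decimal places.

0.9401

By Bayes' theorem, P(k | x) = π_k f_k(x) / Σ_j π_j f_j(x).
Normal densities:
  L_1 = 0.197129
  L_2 = 0.0131924
  L_3 = 2.49959e-15
Multiply by the mixture weights:
  π_1·L_1 = 0.42 × 0.197129 = 0.0827942
  π_2·L_2 = 0.40 × 0.0131924 = 0.00527697
  π_3·L_3 = 0.18 × 2.49959e-15 = 4.49927e-16
Sum: 0.0827942 + 0.00527697 + 4.49927e-16 = 0.0880712
P(Type 1 | data) ≈ 0.9401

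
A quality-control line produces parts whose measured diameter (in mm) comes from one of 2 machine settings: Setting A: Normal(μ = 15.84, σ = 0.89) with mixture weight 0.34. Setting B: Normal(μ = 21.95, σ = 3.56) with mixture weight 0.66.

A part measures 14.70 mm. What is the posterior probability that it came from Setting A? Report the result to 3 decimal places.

P(component k | x) = w_k·f_k(x) / marginal(x), where marginal(x) = Σ_j w_j·f_j(x).
Evaluate each component's likelihood at the observed value:
  p_A = 0.197354
  p_B = 0.0140885
Unnormalised posteriors:
  w_A·p_A = 0.34 × 0.197354 = 0.0671004
  w_B·p_B = 0.66 × 0.0140885 = 0.00929838
Marginal: 0.0671004 + 0.00929838 = 0.0763988
Responsibility of Setting A: 0.0671004 / 0.0763988 ≈ 0.878

0.878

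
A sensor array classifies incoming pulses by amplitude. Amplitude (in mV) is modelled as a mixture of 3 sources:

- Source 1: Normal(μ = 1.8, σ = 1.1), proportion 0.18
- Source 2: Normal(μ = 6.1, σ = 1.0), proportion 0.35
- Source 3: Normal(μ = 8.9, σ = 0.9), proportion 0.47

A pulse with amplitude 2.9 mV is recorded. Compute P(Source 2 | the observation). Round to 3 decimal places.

By Bayes' theorem, P(k | x) = P(Z=k) f_k(x) / Σ_j P(Z=j) f_j(x).
Normal densities:
  f_1 = (1/(1.1·√(2π)))·exp(−(2.9−1.8)²/(2·1.1²)) = 0.362675·exp(-0.50000) = 0.219973
  f_2 = (1/(1.0·√(2π)))·exp(−(2.9−6.1)²/(2·1.0²)) = 0.398942·exp(-5.12000) = 0.00238409
  f_3 = (1/(0.9·√(2π)))·exp(−(2.9−8.9)²/(2·0.9²)) = 0.443269·exp(-22.22222) = 9.901e-11
Prior × likelihood for each component:
  P(Z=1)·f_1 = 0.18 × 0.219973 = 0.0395952
  P(Z=2)·f_2 = 0.35 × 0.00238409 = 0.000834431
  P(Z=3)·f_3 = 0.47 × 9.901e-11 = 4.65347e-11
Denominator: 0.0395952 + 0.000834431 + 4.65347e-11 = 0.0404296
Responsibility of Source 2: 0.000834431 / 0.0404296 ≈ 0.021

0.021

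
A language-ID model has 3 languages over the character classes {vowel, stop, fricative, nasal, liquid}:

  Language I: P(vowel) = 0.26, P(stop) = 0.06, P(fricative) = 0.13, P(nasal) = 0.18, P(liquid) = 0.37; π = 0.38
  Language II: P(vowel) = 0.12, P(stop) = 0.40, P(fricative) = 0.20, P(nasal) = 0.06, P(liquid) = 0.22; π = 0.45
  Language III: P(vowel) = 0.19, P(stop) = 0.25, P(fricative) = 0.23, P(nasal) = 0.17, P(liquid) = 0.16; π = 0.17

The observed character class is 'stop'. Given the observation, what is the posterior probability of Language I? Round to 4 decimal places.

Apply Bayes' rule: the posterior for each component is proportional to its prior times its likelihood at x.
Evaluate each component's likelihood at the observed value:
  f_I = 0.06
  f_II = 0.4
  f_III = 0.25
Multiply by the mixture weights:
  π_I·f_I = 0.38 × 0.06 = 0.0228
  π_II·f_II = 0.45 × 0.4 = 0.18
  π_III·f_III = 0.17 × 0.25 = 0.0425
Marginal: 0.0228 + 0.18 + 0.0425 = 0.2453
Responsibility of Language I: 0.0228 / 0.2453 ≈ 0.0929

0.0929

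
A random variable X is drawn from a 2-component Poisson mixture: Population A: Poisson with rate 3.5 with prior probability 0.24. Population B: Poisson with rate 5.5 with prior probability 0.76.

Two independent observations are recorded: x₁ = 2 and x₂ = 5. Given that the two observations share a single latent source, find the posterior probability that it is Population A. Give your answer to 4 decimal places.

0.4215

Apply Bayes' rule: the posterior for each component is proportional to its prior times its likelihood at x.
Since both observations come from the same component, the likelihood for component k is f_k(x₁)·f_k(x₂).
  f_A = [0.184959] × [0.132169] = 0.0244458
  f_B = [0.0618124] × [0.171401] = 0.0105947
Unnormalised posteriors:
  P(Z=A)·f_A = 0.24 × 0.0244458 = 0.00586698
  P(Z=B)·f_B = 0.76 × 0.0105947 = 0.00805196
Marginal: 0.00586698 + 0.00805196 = 0.0139189
Responsibility of Population A: 0.00586698 / 0.0139189 ≈ 0.4215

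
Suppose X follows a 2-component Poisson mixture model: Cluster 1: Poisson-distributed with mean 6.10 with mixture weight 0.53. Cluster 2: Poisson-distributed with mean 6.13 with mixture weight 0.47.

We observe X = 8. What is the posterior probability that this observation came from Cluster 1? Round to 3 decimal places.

Apply Bayes' rule: the posterior for each component is proportional to its prior times its likelihood at x.
Poisson probabilities:
  L_1 = e^(−6.10)·6.10^8/8! = 0.10664
  L_2 = e^(−6.13)·6.13^8/8! = 0.107631
Multiply by the mixture weights:
  w_1·L_1 = 0.53 × 0.10664 = 0.0565194
  w_2·L_2 = 0.47 × 0.107631 = 0.0505867
Evidence: 0.0565194 + 0.0505867 = 0.107106
P(Cluster 1 | the observation) = 0.0565194 / 0.107106 ≈ 0.528

0.528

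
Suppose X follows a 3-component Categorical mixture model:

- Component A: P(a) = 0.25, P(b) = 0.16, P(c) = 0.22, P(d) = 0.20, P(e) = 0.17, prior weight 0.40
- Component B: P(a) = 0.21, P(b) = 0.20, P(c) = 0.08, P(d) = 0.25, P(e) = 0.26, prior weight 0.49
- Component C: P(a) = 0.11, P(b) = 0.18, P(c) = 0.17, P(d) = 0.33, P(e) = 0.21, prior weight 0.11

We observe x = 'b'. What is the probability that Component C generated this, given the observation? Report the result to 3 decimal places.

P(component k | x) = π_k·f_k(x) / marginal(x), where marginal(x) = Σ_j π_j·f_j(x).
Evaluate each component's likelihood at the observed value:
  p_A = P(b | comp) = 0.16
  p_B = P(b | comp) = 0.20
  p_C = P(b | comp) = 0.18
Weight by the priors:
  π_A·p_A = 0.40 × 0.16 = 0.064
  π_B·p_B = 0.49 × 0.2 = 0.098
  π_C·p_C = 0.11 × 0.18 = 0.0198
Evidence: 0.064 + 0.098 + 0.0198 = 0.1818
P(Component C | the observation) = 0.0198 / 0.1818 ≈ 0.109

0.109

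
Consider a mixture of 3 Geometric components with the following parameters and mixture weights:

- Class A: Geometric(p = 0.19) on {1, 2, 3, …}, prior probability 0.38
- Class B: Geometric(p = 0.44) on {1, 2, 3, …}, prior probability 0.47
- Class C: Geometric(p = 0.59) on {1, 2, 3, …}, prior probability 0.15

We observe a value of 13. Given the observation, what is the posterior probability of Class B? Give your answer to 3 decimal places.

0.033

Posterior ∝ prior × likelihood, so P(k | x) ∝ π_k f_k(x); normalise over all components.
Evaluate each component's likelihood at the observed value:
  L_A = 0.19·(1−0.19)^12 = 0.19·0.0797664 = 0.0151556
  L_B = 0.44·(1−0.44)^12 = 0.44·0.000951166 = 0.000418513
  L_C = 0.59·(1−0.59)^12 = 0.59·2.25635e-05 = 1.33125e-05
Prior × likelihood for each component:
  π_A·L_A = 0.38 × 0.0151556 = 0.00575914
  π_B·L_B = 0.47 × 0.000418513 = 0.000196701
  π_C·L_C = 0.15 × 1.33125e-05 = 1.99687e-06
Marginal: 0.00575914 + 0.000196701 + 1.99687e-06 = 0.00595784
P(Class B | data) ≈ 0.033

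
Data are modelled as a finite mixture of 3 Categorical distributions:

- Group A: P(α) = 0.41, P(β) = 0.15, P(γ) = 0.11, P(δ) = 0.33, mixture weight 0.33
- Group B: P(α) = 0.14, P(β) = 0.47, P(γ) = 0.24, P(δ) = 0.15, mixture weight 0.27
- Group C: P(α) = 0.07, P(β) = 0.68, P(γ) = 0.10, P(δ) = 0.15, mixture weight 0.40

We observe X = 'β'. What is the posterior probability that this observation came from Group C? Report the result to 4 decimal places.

0.6066

By Bayes' theorem, P(k | x) = w_k f_k(x) / Σ_j w_j f_j(x).
Categorical probabilities:
  f_A = 0.15
  f_B = 0.47
  f_C = 0.68
Multiply by the mixture weights:
  w_A·f_A = 0.33 × 0.15 = 0.0495
  w_B·f_B = 0.27 × 0.47 = 0.1269
  w_C·f_C = 0.40 × 0.68 = 0.272
Evidence: 0.0495 + 0.1269 + 0.272 = 0.4484
So the posterior for Group C is 0.272 / 0.4484 ≈ 0.6066.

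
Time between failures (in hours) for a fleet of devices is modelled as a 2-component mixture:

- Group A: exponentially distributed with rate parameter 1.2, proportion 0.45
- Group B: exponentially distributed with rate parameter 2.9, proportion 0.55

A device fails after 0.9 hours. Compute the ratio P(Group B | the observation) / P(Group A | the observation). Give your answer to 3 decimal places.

Only the two components matter; the odds are (w_i f_i(x)) / (w_j f_j(x)).
Component likelihoods at x = 0.9 hours:
  f_A = 0.407515
  f_B = 0.21325
0.117288 / 0.183382 ≈ 0.640

0.640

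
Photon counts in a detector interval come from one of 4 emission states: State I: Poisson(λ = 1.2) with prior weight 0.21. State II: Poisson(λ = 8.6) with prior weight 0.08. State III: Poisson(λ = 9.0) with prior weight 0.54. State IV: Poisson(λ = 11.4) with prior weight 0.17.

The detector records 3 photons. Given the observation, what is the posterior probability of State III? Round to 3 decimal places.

P(component k | x) = π_k·f_k(x) / marginal(x), where marginal(x) = Σ_j π_j·f_j(x).
Poisson probabilities:
  p_I = e^(−1.2)·1.2^3/3! = 0.0867439
  p_II = e^(−8.6)·8.6^3/3! = 0.0195169
  p_III = e^(−9.0)·9.0^3/3! = 0.0149943
  p_IV = e^(−11.4)·11.4^3/3! = 0.00276443
Weight by the priors:
  π_I·p_I = 0.21 × 0.0867439 = 0.0182162
  π_II·p_II = 0.08 × 0.0195169 = 0.00156135
  π_III·p_III = 0.54 × 0.0149943 = 0.00809692
  π_IV·p_IV = 0.17 × 0.00276443 = 0.000469954
Sum: 0.0182162 + 0.00156135 + 0.00809692 + 0.000469954 = 0.0283445
P(State III | the observation) = 0.00809692 / 0.0283445 ≈ 0.286

0.286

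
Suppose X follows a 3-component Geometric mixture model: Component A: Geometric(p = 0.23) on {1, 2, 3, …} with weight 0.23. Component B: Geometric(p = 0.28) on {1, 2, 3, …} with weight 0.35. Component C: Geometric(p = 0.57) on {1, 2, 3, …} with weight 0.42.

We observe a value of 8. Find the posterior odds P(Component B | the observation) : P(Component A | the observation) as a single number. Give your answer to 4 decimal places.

1.1579

Posterior odds = (π_i f_i(x)) / (π_j f_j(x)); the normalising sum cancels.
Component likelihoods at x = 8:
  p_A = 0.0369116
  p_B = 0.0280857
  p_C = 0.00154937
0.00983 / 0.00848967 ≈ 1.1579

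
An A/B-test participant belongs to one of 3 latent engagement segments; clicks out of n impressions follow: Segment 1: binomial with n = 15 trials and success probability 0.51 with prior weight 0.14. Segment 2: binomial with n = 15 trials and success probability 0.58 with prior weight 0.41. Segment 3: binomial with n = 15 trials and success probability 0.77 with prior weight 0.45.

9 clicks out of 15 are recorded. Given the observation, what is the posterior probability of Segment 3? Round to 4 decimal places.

By Bayes' theorem, P(k | x) = π_k f_k(x) / Σ_j π_j f_j(x).
Binomial probabilities:
  L_1 = 0.161701
  L_2 = 0.204057
  L_3 = 0.0704998
Weight by the priors:
  π_1·L_1 = 0.14 × 0.161701 = 0.0226381
  π_2·L_2 = 0.41 × 0.204057 = 0.0836634
  π_3·L_3 = 0.45 × 0.0704998 = 0.0317249
Evidence: 0.0226381 + 0.0836634 + 0.0317249 = 0.138026
P(Segment 3 | 9 clicks out of 15) ≈ 0.2298

0.2298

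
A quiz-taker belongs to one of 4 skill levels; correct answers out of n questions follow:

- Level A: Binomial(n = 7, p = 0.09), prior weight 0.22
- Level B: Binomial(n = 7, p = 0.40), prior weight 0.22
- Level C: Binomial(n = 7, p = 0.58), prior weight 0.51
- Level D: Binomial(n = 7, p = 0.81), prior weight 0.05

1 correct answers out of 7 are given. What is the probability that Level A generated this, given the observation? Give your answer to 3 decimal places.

0.662

P(component k | x) = π_k·f_k(x) / marginal(x), where marginal(x) = Σ_j π_j·f_j(x).
Binomial probabilities:
  L_A = 0.357758
  L_B = 0.130637
  L_C = 0.0222855
  L_D = 0.00026675
Weight by the priors:
  π_A·L_A = 0.22 × 0.357758 = 0.0787067
  π_B·L_B = 0.22 × 0.130637 = 0.0287401
  π_C·L_C = 0.51 × 0.0222855 = 0.0113656
  π_D·L_D = 0.05 × 0.00026675 = 1.33375e-05
Sum: 0.0787067 + 0.0287401 + 0.0113656 + 1.33375e-05 = 0.118826
P(Level A | data) = 0.0787067 / 0.118826 ≈ 0.662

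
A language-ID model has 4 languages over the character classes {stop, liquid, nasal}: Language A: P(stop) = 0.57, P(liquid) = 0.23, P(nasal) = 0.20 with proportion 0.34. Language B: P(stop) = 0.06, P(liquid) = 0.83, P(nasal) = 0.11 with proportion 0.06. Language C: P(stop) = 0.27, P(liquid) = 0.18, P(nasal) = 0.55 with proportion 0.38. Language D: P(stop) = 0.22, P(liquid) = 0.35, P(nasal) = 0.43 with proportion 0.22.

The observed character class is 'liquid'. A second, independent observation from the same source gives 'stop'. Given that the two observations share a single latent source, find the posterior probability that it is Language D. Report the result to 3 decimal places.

Posterior ∝ prior × likelihood, so P(k | x) ∝ w_k f_k(x); normalise over all components.
Since both observations come from the same component, the likelihood for component k is f_k(x₁)·f_k(x₂).
  f_A = [0.23] × [0.57] = 0.1311
  f_B = [0.83] × [0.06] = 0.0498
  f_C = [0.18] × [0.27] = 0.0486
  f_D = [0.35] × [0.22] = 0.077
Unnormalised posteriors:
  w_A·f_A = 0.34 × 0.1311 = 0.044574
  w_B·f_B = 0.06 × 0.0498 = 0.002988
  w_C·f_C = 0.38 × 0.0486 = 0.018468
  w_D·f_D = 0.22 × 0.077 = 0.01694
Normaliser: 0.044574 + 0.002988 + 0.018468 + 0.01694 = 0.08297
Responsibility of Language D: 0.01694 / 0.08297 ≈ 0.204

0.204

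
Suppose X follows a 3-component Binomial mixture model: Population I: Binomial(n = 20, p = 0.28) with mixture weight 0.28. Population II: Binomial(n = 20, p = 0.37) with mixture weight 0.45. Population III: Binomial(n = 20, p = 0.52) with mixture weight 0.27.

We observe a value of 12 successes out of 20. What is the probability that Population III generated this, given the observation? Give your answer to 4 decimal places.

Posterior ∝ prior × likelihood, so P(k | x) ∝ π_k f_k(x); normalise over all components.
Binomial probabilities:
  L_I = C(20,12)·0.28^12·0.72^8 = 125970·2.32218e-07·0.0722204 = 0.00211263
  L_II = C(20,12)·0.37^12·0.63^8 = 125970·6.58295e-06·0.0248156 = 0.0205784
  L_III = C(20,12)·0.52^12·0.48^8 = 125970·0.000390877·0.00281793 = 0.138751
Prior × likelihood for each component:
  π_I·L_I = 0.28 × 0.00211263 = 0.000591536
  π_II·L_II = 0.45 × 0.0205784 = 0.00926029
  π_III·L_III = 0.27 × 0.138751 = 0.0374629
Normaliser: 0.000591536 + 0.00926029 + 0.0374629 = 0.0473147
P(Population III | x) = 0.0374629 / 0.0473147 ≈ 0.7918

0.7918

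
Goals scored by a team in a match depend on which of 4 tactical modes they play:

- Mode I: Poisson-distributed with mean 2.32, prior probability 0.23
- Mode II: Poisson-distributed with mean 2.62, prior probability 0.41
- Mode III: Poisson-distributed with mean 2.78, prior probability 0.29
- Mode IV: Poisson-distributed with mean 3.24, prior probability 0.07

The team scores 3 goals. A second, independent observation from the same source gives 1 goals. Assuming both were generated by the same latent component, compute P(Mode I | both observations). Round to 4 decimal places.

0.2624

The responsibility of component k is π_k f_k(x) divided by Σ_j π_j f_j(x).
Since both observations come from the same component, the likelihood for component k is f_k(x₁)·f_k(x₂).
  L_I = [0.204526] × [0.227995] = 0.046631
  L_II = [0.218223] × [0.190744] = 0.0416247
  L_III = [0.222149] × [0.172467] = 0.0383134
  L_IV = [0.222009] × [0.126891] = 0.0281709
Unnormalised posteriors:
  π_I·L_I = 0.23 × 0.046631 = 0.0107251
  π_II·L_II = 0.41 × 0.0416247 = 0.0170661
  π_III·L_III = 0.29 × 0.0383134 = 0.0111109
  π_IV·L_IV = 0.07 × 0.0281709 = 0.00197196
Sum: 0.0107251 + 0.0170661 + 0.0111109 + 0.00197196 = 0.0408741
P(Mode I | x) = 0.0107251 / 0.0408741 ≈ 0.2624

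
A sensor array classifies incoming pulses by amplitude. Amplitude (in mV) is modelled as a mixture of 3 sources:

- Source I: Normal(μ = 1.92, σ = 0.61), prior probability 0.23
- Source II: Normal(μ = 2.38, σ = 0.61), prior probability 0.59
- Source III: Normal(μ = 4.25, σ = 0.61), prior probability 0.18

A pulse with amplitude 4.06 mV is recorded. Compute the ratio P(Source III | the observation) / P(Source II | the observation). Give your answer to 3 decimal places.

Posterior odds = (π_i f_i(x)) / (π_j f_j(x)); the normalising sum cancels.
Normal densities:
  f_I = (1/(0.61·√(2π)))·exp(−(4.06−1.92)²/(2·0.61²)) = 0.654004·exp(-6.15372) = 0.00139012
  f_II = (1/(0.61·√(2π)))·exp(−(4.06−2.38)²/(2·0.61²)) = 0.654004·exp(-3.79253) = 0.0147403
  f_III = (1/(0.61·√(2π)))·exp(−(4.06−4.25)²/(2·0.61²)) = 0.654004·exp(-0.04851) = 0.623036
0.112147 / 0.00869677 ≈ 12.895

12.895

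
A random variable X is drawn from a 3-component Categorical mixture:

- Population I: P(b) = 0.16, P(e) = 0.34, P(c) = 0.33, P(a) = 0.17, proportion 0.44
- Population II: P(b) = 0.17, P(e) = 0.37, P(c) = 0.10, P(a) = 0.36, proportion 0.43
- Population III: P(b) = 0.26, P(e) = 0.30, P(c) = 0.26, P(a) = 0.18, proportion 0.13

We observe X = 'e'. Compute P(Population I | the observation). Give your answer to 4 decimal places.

0.4303

Apply Bayes' rule: the posterior for each component is proportional to its prior times its likelihood at x.
Evaluate each component's likelihood at the observed value:
  L_I = P(e | comp) = 0.34
  L_II = P(e | comp) = 0.37
  L_III = P(e | comp) = 0.30
Weight by the priors:
  w_I·L_I = 0.44 × 0.34 = 0.1496
  w_II·L_II = 0.43 × 0.37 = 0.1591
  w_III·L_III = 0.13 × 0.3 = 0.039
Normaliser: 0.1496 + 0.1591 + 0.039 = 0.3477
P(Population I | x) = 0.1496 / 0.3477 ≈ 0.4303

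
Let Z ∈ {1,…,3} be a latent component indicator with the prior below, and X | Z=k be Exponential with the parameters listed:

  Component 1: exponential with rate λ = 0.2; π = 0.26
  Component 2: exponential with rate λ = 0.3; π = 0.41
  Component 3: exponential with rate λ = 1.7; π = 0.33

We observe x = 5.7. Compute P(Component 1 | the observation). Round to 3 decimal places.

0.427

P(component k | x) = P(Z=k)·f_k(x) / marginal(x), where marginal(x) = Σ_j P(Z=j)·f_j(x).
Evaluate each component's likelihood at the observed value:
  p_1 = 0.0639638
  p_2 = 0.0542597
  p_3 = 0.000105229
Unnormalised posteriors:
  P(Z=1)·p_1 = 0.26 × 0.0639638 = 0.0166306
  P(Z=2)·p_2 = 0.41 × 0.0542597 = 0.0222465
  P(Z=3)·p_3 = 0.33 × 0.000105229 = 3.47256e-05
Marginal: 0.0166306 + 0.0222465 + 3.47256e-05 = 0.0389118
P(Component 1 | the observation) ≈ 0.427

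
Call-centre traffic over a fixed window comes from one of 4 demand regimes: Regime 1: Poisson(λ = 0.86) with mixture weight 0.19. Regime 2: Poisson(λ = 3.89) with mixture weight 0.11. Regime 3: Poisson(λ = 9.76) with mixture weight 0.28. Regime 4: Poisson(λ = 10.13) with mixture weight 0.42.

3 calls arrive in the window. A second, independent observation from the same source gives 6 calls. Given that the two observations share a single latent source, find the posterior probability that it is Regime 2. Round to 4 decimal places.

Posterior ∝ prior × likelihood, so P(k | x) ∝ π_k f_k(x); normalise over all components.
Since both observations come from the same component, the likelihood for component k is f_k(x₁)·f_k(x₂).
  p_1 = [0.0448591] × [0.000237774] = 1.06663e-05
  p_2 = [0.200582] × [0.098392] = 0.0197357
  p_3 = [0.00894302] × [0.0692871] = 0.000619636
  p_4 = [0.00690675] × [0.0598303] = 0.000413233
Unnormalised posteriors:
  π_1·p_1 = 0.19 × 1.06663e-05 = 2.02661e-06
  π_2·p_2 = 0.11 × 0.0197357 = 0.00217092
  π_3·p_3 = 0.28 × 0.000619636 = 0.000173498
  π_4·p_4 = 0.42 × 0.000413233 = 0.000173558
Sum: 2.02661e-06 + 0.00217092 + 0.000173498 + 0.000173558 = 0.00252
P(Regime 2 | x₁,x₂) ≈ 0.8615

0.8615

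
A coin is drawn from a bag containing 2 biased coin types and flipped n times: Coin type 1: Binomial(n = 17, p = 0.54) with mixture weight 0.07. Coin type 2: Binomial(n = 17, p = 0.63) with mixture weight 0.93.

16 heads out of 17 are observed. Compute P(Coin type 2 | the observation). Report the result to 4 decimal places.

By Bayes' theorem, P(k | x) = π_k f_k(x) / Σ_j π_j f_j(x).
Binomial probabilities:
  p_1 = C(17,16)·0.54^16·0.46^1 = 17·5.22757e-05·0.46 = 0.000408796
  p_2 = C(17,16)·0.63^16·0.37^1 = 17·0.000615813·0.37 = 0.00387346
Prior × likelihood for each component:
  π_1·p_1 = 0.07 × 0.000408796 = 2.86157e-05
  π_2·p_2 = 0.93 × 0.00387346 = 0.00360232
Sum: 2.86157e-05 + 0.00360232 = 0.00363094
Responsibility of Coin type 2: 0.00360232 / 0.00363094 ≈ 0.9921

0.9921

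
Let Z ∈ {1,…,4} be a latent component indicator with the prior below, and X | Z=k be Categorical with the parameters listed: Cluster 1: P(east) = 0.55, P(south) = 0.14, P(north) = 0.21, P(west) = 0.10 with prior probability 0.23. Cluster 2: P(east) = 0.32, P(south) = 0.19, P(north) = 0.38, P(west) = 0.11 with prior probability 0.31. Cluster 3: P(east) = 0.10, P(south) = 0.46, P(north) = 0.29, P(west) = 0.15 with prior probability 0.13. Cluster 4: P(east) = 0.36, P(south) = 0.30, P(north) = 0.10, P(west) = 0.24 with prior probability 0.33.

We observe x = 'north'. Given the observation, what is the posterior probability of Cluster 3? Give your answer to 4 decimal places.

0.1592

By Bayes' theorem, P(k | x) = π_k f_k(x) / Σ_j π_j f_j(x).
Evaluate each component's likelihood at the observed value:
  f_1 = P(north | comp) = 0.21
  f_2 = P(north | comp) = 0.38
  f_3 = P(north | comp) = 0.29
  f_4 = P(north | comp) = 0.10
Unnormalised posteriors:
  π_1·f_1 = 0.23 × 0.21 = 0.0483
  π_2·f_2 = 0.31 × 0.38 = 0.1178
  π_3·f_3 = 0.13 × 0.29 = 0.0377
  π_4·f_4 = 0.33 × 0.1 = 0.033
Denominator: 0.0483 + 0.1178 + 0.0377 + 0.033 = 0.2368
Responsibility of Cluster 3: 0.0377 / 0.2368 ≈ 0.1592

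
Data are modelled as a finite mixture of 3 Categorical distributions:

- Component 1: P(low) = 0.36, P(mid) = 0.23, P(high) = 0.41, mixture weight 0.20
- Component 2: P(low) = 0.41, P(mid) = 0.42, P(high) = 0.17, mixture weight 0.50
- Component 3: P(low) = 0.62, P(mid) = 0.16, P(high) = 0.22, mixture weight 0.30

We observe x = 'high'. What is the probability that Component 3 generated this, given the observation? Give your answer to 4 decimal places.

0.2833

P(component k | x) = P(Z=k)·f_k(x) / marginal(x), where marginal(x) = Σ_j P(Z=j)·f_j(x).
Evaluate each component's likelihood at the observed value:
  p_1 = P(high | comp) = 0.41
  p_2 = P(high | comp) = 0.17
  p_3 = P(high | comp) = 0.22
Unnormalised posteriors:
  P(Z=1)·p_1 = 0.20 × 0.41 = 0.082
  P(Z=2)·p_2 = 0.50 × 0.17 = 0.085
  P(Z=3)·p_3 = 0.30 × 0.22 = 0.066
Denominator: 0.082 + 0.085 + 0.066 = 0.233
P(Component 3 | x) = 0.066 / 0.233 ≈ 0.2833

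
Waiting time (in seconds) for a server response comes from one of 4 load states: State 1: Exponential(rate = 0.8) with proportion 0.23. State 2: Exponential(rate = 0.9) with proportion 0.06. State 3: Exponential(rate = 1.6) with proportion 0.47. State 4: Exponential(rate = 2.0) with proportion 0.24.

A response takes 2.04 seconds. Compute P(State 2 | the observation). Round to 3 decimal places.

0.106

P(component k | x) = P(Z=k)·f_k(x) / marginal(x), where marginal(x) = Σ_j P(Z=j)·f_j(x).
Evaluate each component's likelihood at the observed value:
  p_1 = 0.15643
  p_2 = 0.143509
  p_3 = 0.0611762
  p_4 = 0.0338149
Weight by the priors:
  P(Z=1)·p_1 = 0.23 × 0.15643 = 0.035979
  P(Z=2)·p_2 = 0.06 × 0.143509 = 0.00861051
  P(Z=3)·p_3 = 0.47 × 0.0611762 = 0.0287528
  P(Z=4)·p_4 = 0.24 × 0.0338149 = 0.00811558
Normaliser: 0.035979 + 0.00861051 + 0.0287528 + 0.00811558 = 0.0814579
P(State 2 | 2.04 seconds) ≈ 0.106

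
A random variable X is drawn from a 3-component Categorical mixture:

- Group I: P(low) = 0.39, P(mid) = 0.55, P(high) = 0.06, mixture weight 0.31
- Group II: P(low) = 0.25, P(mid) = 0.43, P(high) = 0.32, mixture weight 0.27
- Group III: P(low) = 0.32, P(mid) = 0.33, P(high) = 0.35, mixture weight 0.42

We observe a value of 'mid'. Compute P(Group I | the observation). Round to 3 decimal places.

The responsibility of component k is π_k f_k(x) divided by Σ_j π_j f_j(x).
Component likelihoods at x = 'mid':
  p_I = 0.55
  p_II = 0.43
  p_III = 0.33
Weight by the priors:
  π_I·p_I = 0.31 × 0.55 = 0.1705
  π_II·p_II = 0.27 × 0.43 = 0.1161
  π_III·p_III = 0.42 × 0.33 = 0.1386
Normaliser: 0.1705 + 0.1161 + 0.1386 = 0.4252
Responsibility of Group I: 0.1705 / 0.4252 ≈ 0.401

0.401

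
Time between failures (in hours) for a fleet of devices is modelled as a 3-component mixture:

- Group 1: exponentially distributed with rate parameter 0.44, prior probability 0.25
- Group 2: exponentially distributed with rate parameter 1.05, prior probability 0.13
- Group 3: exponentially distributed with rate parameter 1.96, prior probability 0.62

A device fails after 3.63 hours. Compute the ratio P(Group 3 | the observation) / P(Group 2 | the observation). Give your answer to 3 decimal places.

Posterior odds = (P(Z=i) f_i(x)) / (P(Z=j) f_j(x)); the normalising sum cancels.
Component likelihoods at x = 3.63 hours:
  p_1 = 0.44·e^(−0.44·3.63) = 0.44·e^(−1.5972) = 0.0890836
  p_2 = 1.05·e^(−1.05·3.63) = 1.05·e^(−3.8115) = 0.0232207
  p_3 = 1.96·e^(−1.96·3.63) = 1.96·e^(−7.1148) = 0.00159345
Posterior odds = (P(Z=3)·p_3) / (P(Z=2)·p_2) = (0.62·0.00159345) / (0.13·0.0232207) = 0.000987937 / 0.00301869 ≈ 0.327

0.327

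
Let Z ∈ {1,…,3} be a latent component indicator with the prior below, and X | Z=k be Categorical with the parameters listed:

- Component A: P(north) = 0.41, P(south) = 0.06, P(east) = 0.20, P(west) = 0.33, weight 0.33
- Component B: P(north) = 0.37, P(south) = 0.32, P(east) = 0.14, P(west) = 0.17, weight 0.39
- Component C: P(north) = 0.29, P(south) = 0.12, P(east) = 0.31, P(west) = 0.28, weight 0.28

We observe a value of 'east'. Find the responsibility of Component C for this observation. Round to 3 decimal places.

0.419

Posterior ∝ prior × likelihood, so P(k | x) ∝ P(Z=k) f_k(x); normalise over all components.
Evaluate each component's likelihood at the observed value:
  f_A = P(east | comp) = 0.20
  f_B = P(east | comp) = 0.14
  f_C = P(east | comp) = 0.31
Unnormalised posteriors:
  P(Z=A)·f_A = 0.33 × 0.2 = 0.066
  P(Z=B)·f_B = 0.39 × 0.14 = 0.0546
  P(Z=C)·f_C = 0.28 × 0.31 = 0.0868
Evidence: 0.066 + 0.0546 + 0.0868 = 0.2074
Responsibility of Component C: 0.0868 / 0.2074 ≈ 0.419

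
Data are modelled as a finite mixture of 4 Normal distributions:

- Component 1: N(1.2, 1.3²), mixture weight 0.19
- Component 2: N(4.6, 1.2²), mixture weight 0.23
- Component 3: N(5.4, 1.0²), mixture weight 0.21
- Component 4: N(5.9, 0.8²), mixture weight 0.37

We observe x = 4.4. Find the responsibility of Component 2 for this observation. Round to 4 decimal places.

Posterior ∝ prior × likelihood, so P(k | x) ∝ P(Z=k) f_k(x); normalise over all components.
Evaluate each component's likelihood at the observed value:
  f_1 = (1/(1.3·√(2π)))·exp(−(4.4−1.2)²/(2·1.3²)) = 0.306879·exp(-3.02959) = 0.0148332
  f_2 = (1/(1.2·√(2π)))·exp(−(4.4−4.6)²/(2·1.2²)) = 0.332452·exp(-0.01389) = 0.327866
  f_3 = (1/(1.0·√(2π)))·exp(−(4.4−5.4)²/(2·1.0²)) = 0.398942·exp(-0.50000) = 0.241971
  f_4 = (1/(0.8·√(2π)))·exp(−(4.4−5.9)²/(2·0.8²)) = 0.498678·exp(-1.75781) = 0.0859828
Prior × likelihood for each component:
  P(Z=1)·f_1 = 0.19 × 0.0148332 = 0.0028183
  P(Z=2)·f_2 = 0.23 × 0.327866 = 0.0754093
  P(Z=3)·f_3 = 0.21 × 0.241971 = 0.0508139
  P(Z=4)·f_4 = 0.37 × 0.0859828 = 0.0318137
Denominator: 0.0028183 + 0.0754093 + 0.0508139 + 0.0318137 = 0.160855
P(Component 2 | the observation) = 0.0754093 / 0.160855 ≈ 0.4688

0.4688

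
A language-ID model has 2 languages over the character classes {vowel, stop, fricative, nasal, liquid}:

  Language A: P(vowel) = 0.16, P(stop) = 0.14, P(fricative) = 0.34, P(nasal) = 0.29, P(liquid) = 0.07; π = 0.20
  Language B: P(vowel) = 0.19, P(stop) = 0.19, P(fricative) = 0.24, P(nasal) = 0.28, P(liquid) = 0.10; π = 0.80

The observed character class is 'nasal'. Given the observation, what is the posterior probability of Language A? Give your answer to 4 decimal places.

0.2057

P(component k | x) = π_k·f_k(x) / marginal(x), where marginal(x) = Σ_j π_j·f_j(x).
Evaluate each component's likelihood at the observed value:
  p_A = 0.29
  p_B = 0.28
Multiply by the mixture weights:
  π_A·p_A = 0.20 × 0.29 = 0.058
  π_B·p_B = 0.80 × 0.28 = 0.224
Denominator: 0.058 + 0.224 = 0.282
P(Language A | data) = 0.058 / 0.282 ≈ 0.2057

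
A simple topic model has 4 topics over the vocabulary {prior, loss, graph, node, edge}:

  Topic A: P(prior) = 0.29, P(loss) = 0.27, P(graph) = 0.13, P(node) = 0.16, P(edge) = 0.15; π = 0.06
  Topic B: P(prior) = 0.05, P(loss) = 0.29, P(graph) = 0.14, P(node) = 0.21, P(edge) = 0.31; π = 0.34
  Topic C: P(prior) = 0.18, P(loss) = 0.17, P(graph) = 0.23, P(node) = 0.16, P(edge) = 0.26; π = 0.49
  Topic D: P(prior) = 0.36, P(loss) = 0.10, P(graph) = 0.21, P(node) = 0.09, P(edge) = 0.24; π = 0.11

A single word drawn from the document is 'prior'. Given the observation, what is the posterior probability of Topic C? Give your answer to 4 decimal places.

Posterior ∝ prior × likelihood, so P(k | x) ∝ w_k f_k(x); normalise over all components.
Categorical probabilities:
  f_A = P(prior | comp) = 0.29
  f_B = P(prior | comp) = 0.05
  f_C = P(prior | comp) = 0.18
  f_D = P(prior | comp) = 0.36
Multiply by the mixture weights:
  w_A·f_A = 0.06 × 0.29 = 0.0174
  w_B·f_B = 0.34 × 0.05 = 0.017
  w_C·f_C = 0.49 × 0.18 = 0.0882
  w_D·f_D = 0.11 × 0.36 = 0.0396
Marginal: 0.0174 + 0.017 + 0.0882 + 0.0396 = 0.1622
P(Topic C | x) ≈ 0.5438

0.5438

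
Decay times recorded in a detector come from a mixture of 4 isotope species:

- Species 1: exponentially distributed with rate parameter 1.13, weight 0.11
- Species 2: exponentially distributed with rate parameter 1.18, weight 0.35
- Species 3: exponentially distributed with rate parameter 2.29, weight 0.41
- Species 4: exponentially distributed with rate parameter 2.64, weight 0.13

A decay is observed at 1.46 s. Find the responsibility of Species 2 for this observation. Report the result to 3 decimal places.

0.534

Apply Bayes' rule: the posterior for each component is proportional to its prior times its likelihood at x.
Evaluate each component's likelihood at the observed value:
  p_1 = 1.13·e^(−1.13·1.46) = 1.13·e^(−1.6498) = 0.21706
  p_2 = 1.18·e^(−1.18·1.46) = 1.18·e^(−1.7228) = 0.210707
  p_3 = 2.29·e^(−2.29·1.46) = 2.29·e^(−3.3434) = 0.0808752
  p_4 = 2.64·e^(−2.64·1.46) = 2.64·e^(−3.8544) = 0.0559319
Unnormalised posteriors:
  P(Z=1)·p_1 = 0.11 × 0.21706 = 0.0238766
  P(Z=2)·p_2 = 0.35 × 0.210707 = 0.0737475
  P(Z=3)·p_3 = 0.41 × 0.0808752 = 0.0331588
  P(Z=4)·p_4 = 0.13 × 0.0559319 = 0.00727114
Evidence: 0.0238766 + 0.0737475 + 0.0331588 + 0.00727114 = 0.138054
Responsibility of Species 2: 0.0737475 / 0.138054 ≈ 0.534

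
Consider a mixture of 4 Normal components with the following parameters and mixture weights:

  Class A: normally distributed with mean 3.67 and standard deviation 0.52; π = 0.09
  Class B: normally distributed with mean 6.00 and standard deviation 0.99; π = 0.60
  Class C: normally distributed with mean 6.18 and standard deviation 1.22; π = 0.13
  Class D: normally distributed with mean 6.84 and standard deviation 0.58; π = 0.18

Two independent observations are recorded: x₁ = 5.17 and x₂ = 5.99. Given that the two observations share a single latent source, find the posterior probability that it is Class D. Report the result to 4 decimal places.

0.0059

P(component k | x) = π_k·f_k(x) / marginal(x), where marginal(x) = Σ_j π_j·f_j(x).
Since both observations come from the same component, the likelihood for component k is f_k(x₁)·f_k(x₂).
  L_A = [(1/(0.52·√(2π)))·exp(−(5.17−3.67)²/(2·0.52²)) = 0.767197·exp(-4.16050) = 0.011968] × [3.65191e-05] = 4.37062e-07
  L_B = [(1/(0.99·√(2π)))·exp(−(5.17−6.00)²/(2·0.99²)) = 0.402972·exp(-0.35144) = 0.28356] × [0.402951] = 0.114261
  L_C = [(1/(1.22·√(2π)))·exp(−(5.17−6.18)²/(2·1.22²)) = 0.327002·exp(-0.34268) = 0.232126] × [0.32306] = 0.0749908
  L_D = [(1/(0.58·√(2π)))·exp(−(5.17−6.84)²/(2·0.58²)) = 0.687832·exp(-4.14521) = 0.0108953] × [0.235021] = 0.00256062
Weight by the priors:
  π_A·L_A = 0.09 × 4.37062e-07 = 3.93356e-08
  π_B·L_B = 0.60 × 0.114261 = 0.0685565
  π_C·L_C = 0.13 × 0.0749908 = 0.00974881
  π_D·L_D = 0.18 × 0.00256062 = 0.000460911
Evidence: 3.93356e-08 + 0.0685565 + 0.00974881 + 0.000460911 = 0.0787663
Responsibility of Class D: 0.000460911 / 0.0787663 ≈ 0.0059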